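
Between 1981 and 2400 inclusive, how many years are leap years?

Multiples of 4 in [1981,2400]: 105.
Of those, multiples of 100: 5 (not leap unless ÷400).
Multiples of 400: 2.
Leap years = 105 − 5 + 2 = 102.

102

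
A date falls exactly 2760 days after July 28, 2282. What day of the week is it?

First find the weekday of Jul 28, 2282. Doomsday rule: the anchor day for the 2200s is Friday. For year 82: 82÷12 = 6 r 10, and 10÷4 = 2, so 6+10+2 = 18.
Friday + 18 ≡ Tuesday — that's 2282's doomsday.
In July the doomsday date is Jul 11.
Jul 28 is 17 days after Jul 11; 17 mod 7 = 3, so Tuesday + 3 = Friday.
2760 mod 7 = 2, so 2760 days after a Friday is Friday + 2 = Sunday.

Sunday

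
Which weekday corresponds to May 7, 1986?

Wednesday

Doomsday rule: the anchor day for the 1900s is Wednesday. For year 86: 86÷12 = 7 r 2, and 2÷4 = 0, so 7+2+0 = 9.
Wednesday + 9 ≡ Friday — that's 1986's doomsday.
In May the doomsday date is May 9.
May 7 is 2 days before May 9; 2 mod 7 = 2, so Friday − 2 = Wednesday.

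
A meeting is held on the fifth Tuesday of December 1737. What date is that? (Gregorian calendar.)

December 31, 1737

December 1, 1737 is a Sunday.
The first Tuesday is therefore December 3 (2 days later).
The fifth Tuesday is 3 + 4×7 = December 31.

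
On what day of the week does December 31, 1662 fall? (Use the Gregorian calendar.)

Sunday

Doomsday rule: the anchor day for the 1600s is Tuesday. For year 62: 62÷12 = 5 r 2, and 2÷4 = 0, so 5+2+0 = 7.
Tuesday + 7 ≡ Tuesday — that's 1662's doomsday.
In December the doomsday date is Dec 12.
Dec 31 is 19 days after Dec 12; 19 mod 7 = 5, so Tuesday + 5 = Sunday.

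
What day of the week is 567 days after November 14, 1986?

Friday

First find the weekday of Nov 14, 1986. Doomsday rule: the anchor day for the 1900s is Wednesday. For year 86: 86÷12 = 7 r 2, and 2÷4 = 0, so 7+2+0 = 9.
Wednesday + 9 ≡ Friday — that's 1986's doomsday.
In November the doomsday date is Nov 7.
Nov 14 is 7 days after Nov 7; 7 mod 7 = 0, so Friday + 0 = Friday.
567 mod 7 = 0, so 567 days after a Friday is Friday + 0 = Friday.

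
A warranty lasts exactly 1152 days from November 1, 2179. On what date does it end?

December 27, 2182

+366 (one year; includes Feb 29, 2180) → Nov 1, 2180 (786 left).
+365 (one year) → Nov 1, 2181 (421 left).
+365 (one year) → Nov 1, 2182 (56 left).
Nov has 30 days: +30 → Dec 1, 2182 (26 left).
+26 → Dec 27, 2182.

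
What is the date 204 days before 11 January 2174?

June 21, 2173

−11 → Dec 31, 2173 (end of Dec, 31 days; 193 left).
−31 → Nov 30, 2173 (end of Nov, 30 days; 162 left).
−30 → Oct 31, 2173 (end of Oct, 31 days; 132 left).
−31 → Sep 30, 2173 (end of Sep, 30 days; 101 left).
−30 → Aug 31, 2173 (end of Aug, 31 days; 71 left).
−31 → Jul 31, 2173 (end of Jul, 31 days; 40 left).
−31 → Jun 30, 2173 (end of Jun, 30 days; 9 left).
−9 → Jun 21, 2173.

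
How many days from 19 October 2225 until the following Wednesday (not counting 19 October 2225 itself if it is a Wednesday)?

7

Oct 19, 2225 is a Wednesday.
From Wednesday to the next Wednesday is 7 days.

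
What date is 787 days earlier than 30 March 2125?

February 2, 2123

−365 (one year) → Mar 30, 2124 (422 left).
−366 (one year; includes Feb 29, 2124) → Mar 30, 2123 (56 left).
−30 → Feb 28, 2123 (end of Feb, 28 days; 26 left).
−26 → Feb 2, 2123.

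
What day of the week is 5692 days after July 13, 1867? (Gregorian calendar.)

Sunday

Jul 13, 1867 is a Saturday.
5692 mod 7 = 1, so 5692 days after a Saturday is Saturday + 1 = Sunday.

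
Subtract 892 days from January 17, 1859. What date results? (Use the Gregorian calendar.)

August 8, 1856

−365 (one year) → Jan 17, 1858 (527 left).
−365 (one year) → Jan 17, 1857 (162 left).
−17 → Dec 31, 1856 (end of Dec, 31 days; 145 left).
−31 → Nov 30, 1856 (end of Nov, 30 days; 114 left).
−30 → Oct 31, 1856 (end of Oct, 31 days; 84 left).
−31 → Sep 30, 1856 (end of Sep, 30 days; 53 left).
−30 → Aug 31, 1856 (end of Aug, 31 days; 23 left).
−23 → Aug 8, 1856.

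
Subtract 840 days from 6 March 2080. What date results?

November 17, 2077

−366 (one year; includes Feb 29, 2080) → Mar 6, 2079 (474 left).
−365 (one year) → Mar 6, 2078 (109 left).
−6 → Feb 28, 2078 (end of Feb, 28 days; 103 left).
−28 → Jan 31, 2078 (end of Jan, 31 days; 75 left).
−31 → Dec 31, 2077 (end of Dec, 31 days; 44 left).
−31 → Nov 30, 2077 (end of Nov, 30 days; 13 left).
−13 → Nov 17, 2077.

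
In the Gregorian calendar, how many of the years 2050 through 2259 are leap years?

50

Multiples of 4 in [2050,2259]: 52.
Of those, multiples of 100: 2 (not leap unless ÷400).
Multiples of 400: 0.
Leap years = 52 − 2 + 0 = 50.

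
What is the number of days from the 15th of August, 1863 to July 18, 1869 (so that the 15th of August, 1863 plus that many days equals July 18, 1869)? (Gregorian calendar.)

2164

Aug 15, 1863 → Aug 15, 1864: 366 days (Feb 29, 1864 is in that span).
Aug 15, 1864 → Aug 15, 1865: 365 days.
Aug 15, 1865 → Aug 15, 1866: 365 days.
Aug 15, 1866 → Aug 15, 1867: 365 days.
Aug 15, 1867 → Aug 15, 1868: 366 days (Feb 29, 1868 is in that span).
Aug 15, 1868 → Sep 15, 1868: 31 days (August has 31).
Sep 15, 1868 → Oct 15, 1868: 30 days (September has 30).
Oct 15, 1868 → Nov 15, 1868: 31 days (October has 31).
Nov 15, 1868 → Dec 15, 1868: 30 days (November has 30).
Dec 15, 1868 → Jan 15, 1869: 31 days (December has 31).
Jan 15, 1869 → Feb 15, 1869: 31 days (January has 31).
Feb 15, 1869 → Mar 15, 1869: 28 days (February has 28).
Mar 15, 1869 → Apr 15, 1869: 31 days (March has 31).
Apr 15, 1869 → May 15, 1869: 30 days (April has 30).
May 15, 1869 → Jun 15, 1869: 31 days (May has 31).
Jun 15, 1869 → Jul 15, 1869: 30 days (June has 30).
Jul 15, 1869 → Jul 18, 1869: 3 days.
Total: 2164 days.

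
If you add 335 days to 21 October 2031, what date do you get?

Oct has 31 days: +11 → Nov 1, 2031 (324 left).
Nov has 30 days: +30 → Dec 1, 2031 (294 left).
Dec has 31 days: +31 → Jan 1, 2032 (263 left).
Jan has 31 days: +31 → Feb 1, 2032 (232 left).
Feb has 29 days: +29 → Mar 1, 2032 (203 left).
Mar has 31 days: +31 → Apr 1, 2032 (172 left).
Apr has 30 days: +30 → May 1, 2032 (142 left).
May has 31 days: +31 → Jun 1, 2032 (111 left).
Jun has 30 days: +30 → Jul 1, 2032 (81 left).
Jul has 31 days: +31 → Aug 1, 2032 (50 left).
Aug has 31 days: +31 → Sep 1, 2032 (19 left).
+19 → Sep 20, 2032.

September 20, 2032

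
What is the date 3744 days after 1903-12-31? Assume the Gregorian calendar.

April 1, 1914

+366 (one year; includes Feb 29, 1904) → Dec 31, 1904 (3378 left).
+365 (one year) → Dec 31, 1905 (3013 left).
+365 (one year) → Dec 31, 1906 (2648 left).
+365 (one year) → Dec 31, 1907 (2283 left).
+366 (one year; includes Feb 29, 1908) → Dec 31, 1908 (1917 left).
+365 (one year) → Dec 31, 1909 (1552 left).
+365 (one year) → Dec 31, 1910 (1187 left).
+365 (one year) → Dec 31, 1911 (822 left).
+366 (one year; includes Feb 29, 1912) → Dec 31, 1912 (456 left).
+365 (one year) → Dec 31, 1913 (91 left).
Dec has 31 days: +1 → Jan 1, 1914 (90 left).
Jan has 31 days: +31 → Feb 1, 1914 (59 left).
Feb has 28 days: +28 → Mar 1, 1914 (31 left).
Mar has 31 days: +31 → Apr 1, 1914 (0 left).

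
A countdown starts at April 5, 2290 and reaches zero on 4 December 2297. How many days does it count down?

2800

Apr 5, 2290 → Apr 5, 2291: 365 days.
Apr 5, 2291 → Apr 5, 2292: 366 days (Feb 29, 2292 is in that span).
Apr 5, 2292 → Apr 5, 2293: 365 days.
Apr 5, 2293 → Apr 5, 2294: 365 days.
Apr 5, 2294 → Apr 5, 2295: 365 days.
Apr 5, 2295 → Apr 5, 2296: 366 days (Feb 29, 2296 is in that span).
Apr 5, 2296 → Apr 5, 2297: 365 days.
Apr 5, 2297 → May 5, 2297: 30 days (April has 30).
May 5, 2297 → Jun 5, 2297: 31 days (May has 31).
Jun 5, 2297 → Jul 5, 2297: 30 days (June has 30).
Jul 5, 2297 → Aug 5, 2297: 31 days (July has 31).
Aug 5, 2297 → Sep 5, 2297: 31 days (August has 31).
Sep 5, 2297 → Oct 5, 2297: 30 days (September has 30).
Oct 5, 2297 → Nov 5, 2297: 31 days (October has 31).
Nov 5, 2297 → Dec 4, 2297: 29 days.
Total: 2800 days.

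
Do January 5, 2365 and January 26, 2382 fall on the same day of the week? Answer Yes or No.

From Jan 5, 2365 to Jan 26, 2382 is 6230 days.
6230 mod 7 = 0, so they are the same weekday.
(Jan 5, 2365 is a Tuesday; Jan 26, 2382 is a Tuesday.)

Yes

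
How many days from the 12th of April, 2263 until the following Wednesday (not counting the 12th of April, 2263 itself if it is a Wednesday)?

Apr 12, 2263 is a Sunday.
From Sunday to the next Wednesday is 3 days.

3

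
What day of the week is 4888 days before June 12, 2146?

First find the weekday of Jun 12, 2146. Doomsday rule: the anchor day for the 2100s is Sunday. For year 46: 46÷12 = 3 r 10, and 10÷4 = 2, so 3+10+2 = 15.
Sunday + 15 ≡ Monday — that's 2146's doomsday.
In June the doomsday date is Jun 6.
Jun 12 is 6 days after Jun 6; 6 mod 7 = 6, so Monday + 6 = Sunday.
4888 mod 7 = 2, so 4888 days before a Sunday is Sunday − 2 = Friday.

Friday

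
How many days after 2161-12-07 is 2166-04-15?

Dec 7, 2161 → Dec 7, 2162: 365 days.
Dec 7, 2162 → Dec 7, 2163: 365 days.
Dec 7, 2163 → Dec 7, 2164: 366 days (Feb 29, 2164 is in that span).
Dec 7, 2164 → Dec 7, 2165: 365 days.
Dec 7, 2165 → Jan 7, 2166: 31 days (December has 31).
Jan 7, 2166 → Feb 7, 2166: 31 days (January has 31).
Feb 7, 2166 → Mar 7, 2166: 28 days (February has 28).
Mar 7, 2166 → Apr 7, 2166: 31 days (March has 31).
Apr 7, 2166 → Apr 15, 2166: 8 days.
Total: 1590 days.

1590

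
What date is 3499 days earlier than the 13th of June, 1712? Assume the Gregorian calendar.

November 14, 1702

−366 (one year; includes Feb 29, 1712) → Jun 13, 1711 (3133 left).
−365 (one year) → Jun 13, 1710 (2768 left).
−365 (one year) → Jun 13, 1709 (2403 left).
−365 (one year) → Jun 13, 1708 (2038 left).
−366 (one year; includes Feb 29, 1708) → Jun 13, 1707 (1672 left).
−365 (one year) → Jun 13, 1706 (1307 left).
−365 (one year) → Jun 13, 1705 (942 left).
−365 (one year) → Jun 13, 1704 (577 left).
−366 (one year; includes Feb 29, 1704) → Jun 13, 1703 (211 left).
−13 → May 31, 1703 (end of May, 31 days; 198 left).
−31 → Apr 30, 1703 (end of Apr, 30 days; 167 left).
−30 → Mar 31, 1703 (end of Mar, 31 days; 137 left).
−31 → Feb 28, 1703 (end of Feb, 28 days; 106 left).
−28 → Jan 31, 1703 (end of Jan, 31 days; 78 left).
−31 → Dec 31, 1702 (end of Dec, 31 days; 47 left).
−31 → Nov 30, 1702 (end of Nov, 30 days; 16 left).
−16 → Nov 14, 1702.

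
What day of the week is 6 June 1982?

Sunday

Doomsday rule: the anchor day for the 1900s is Wednesday. For year 82: 82÷12 = 6 r 10, and 10÷4 = 2, so 6+10+2 = 18.
Wednesday + 18 ≡ Sunday — that's 1982's doomsday.
In June the doomsday date is Jun 6.
Jun 6 is the doomsday itself: Sunday.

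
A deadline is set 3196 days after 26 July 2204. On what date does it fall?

April 26, 2213

+365 (one year) → Jul 26, 2205 (2831 left).
+365 (one year) → Jul 26, 2206 (2466 left).
+365 (one year) → Jul 26, 2207 (2101 left).
+366 (one year; includes Feb 29, 2208) → Jul 26, 2208 (1735 left).
+365 (one year) → Jul 26, 2209 (1370 left).
+365 (one year) → Jul 26, 2210 (1005 left).
+365 (one year) → Jul 26, 2211 (640 left).
+366 (one year; includes Feb 29, 2212) → Jul 26, 2212 (274 left).
Jul has 31 days: +6 → Aug 1, 2212 (268 left).
Aug has 31 days: +31 → Sep 1, 2212 (237 left).
Sep has 30 days: +30 → Oct 1, 2212 (207 left).
Oct has 31 days: +31 → Nov 1, 2212 (176 left).
Nov has 30 days: +30 → Dec 1, 2212 (146 left).
Dec has 31 days: +31 → Jan 1, 2213 (115 left).
Jan has 31 days: +31 → Feb 1, 2213 (84 left).
Feb has 28 days: +28 → Mar 1, 2213 (56 left).
Mar has 31 days: +31 → Apr 1, 2213 (25 left).
+25 → Apr 26, 2213.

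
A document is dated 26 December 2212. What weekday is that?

Doomsday rule: the anchor day for the 2200s is Friday. For year 12: 12÷12 = 1 r 0, and 0÷4 = 0, so 1+0+0 = 1.
Friday + 1 ≡ Saturday — that's 2212's doomsday.
In December the doomsday date is Dec 12.
Dec 26 is 14 days after Dec 12; 14 mod 7 = 0, so Saturday + 0 = Saturday.

Saturday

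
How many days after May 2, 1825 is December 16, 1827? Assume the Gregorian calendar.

958

May 2, 1825 → May 2, 1826: 365 days.
May 2, 1826 → May 2, 1827: 365 days.
May 2, 1827 → Jun 2, 1827: 31 days (May has 31).
Jun 2, 1827 → Jul 2, 1827: 30 days (June has 30).
Jul 2, 1827 → Aug 2, 1827: 31 days (July has 31).
Aug 2, 1827 → Sep 2, 1827: 31 days (August has 31).
Sep 2, 1827 → Oct 2, 1827: 30 days (September has 30).
Oct 2, 1827 → Nov 2, 1827: 31 days (October has 31).
Nov 2, 1827 → Dec 2, 1827: 30 days (November has 30).
Dec 2, 1827 → Dec 16, 1827: 14 days.
Total: 958 days.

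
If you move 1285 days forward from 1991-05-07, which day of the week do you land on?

May 7, 1991 is a Tuesday.
1285 mod 7 = 4, so 1285 days after a Tuesday is Tuesday + 4 = Saturday.

Saturday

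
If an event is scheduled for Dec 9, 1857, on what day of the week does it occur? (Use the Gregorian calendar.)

Wednesday

Doomsday rule: the anchor day for the 1800s is Friday. For year 57: 57÷12 = 4 r 9, and 9÷4 = 2, so 4+9+2 = 15.
Friday + 15 ≡ Saturday — that's 1857's doomsday.
In December the doomsday date is Dec 12.
Dec 9 is 3 days before Dec 12; 3 mod 7 = 3, so Saturday − 3 = Wednesday.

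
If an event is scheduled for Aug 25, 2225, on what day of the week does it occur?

Doomsday rule: the anchor day for the 2200s is Friday. For year 25: 25÷12 = 2 r 1, and 1÷4 = 0, so 2+1+0 = 3.
Friday + 3 ≡ Monday — that's 2225's doomsday.
In August the doomsday date is Aug 8.
Aug 25 is 17 days after Aug 8; 17 mod 7 = 3, so Monday + 3 = Thursday.

Thursday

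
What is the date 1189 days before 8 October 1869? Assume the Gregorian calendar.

−365 (one year) → Oct 8, 1868 (824 left).
−366 (one year; includes Feb 29, 1868) → Oct 8, 1867 (458 left).
−365 (one year) → Oct 8, 1866 (93 left).
−8 → Sep 30, 1866 (end of Sep, 30 days; 85 left).
−30 → Aug 31, 1866 (end of Aug, 31 days; 55 left).
−31 → Jul 31, 1866 (end of Jul, 31 days; 24 left).
−24 → Jul 7, 1866.

July 7, 1866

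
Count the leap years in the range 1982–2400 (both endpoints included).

102

Multiples of 4 in [1982,2400]: 105.
Of those, multiples of 100: 5 (not leap unless ÷400).
Multiples of 400: 2.
Leap years = 105 − 5 + 2 = 102.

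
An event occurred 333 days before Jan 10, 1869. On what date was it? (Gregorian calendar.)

February 12, 1868

−10 → Dec 31, 1868 (end of Dec, 31 days; 323 left).
−31 → Nov 30, 1868 (end of Nov, 30 days; 292 left).
−30 → Oct 31, 1868 (end of Oct, 31 days; 262 left).
−31 → Sep 30, 1868 (end of Sep, 30 days; 231 left).
−30 → Aug 31, 1868 (end of Aug, 31 days; 201 left).
−31 → Jul 31, 1868 (end of Jul, 31 days; 170 left).
−31 → Jun 30, 1868 (end of Jun, 30 days; 139 left).
−30 → May 31, 1868 (end of May, 31 days; 109 left).
−31 → Apr 30, 1868 (end of Apr, 30 days; 78 left).
−30 → Mar 31, 1868 (end of Mar, 31 days; 48 left).
−31 → Feb 29, 1868 (end of Feb, 29 days; 17 left).
−17 → Feb 12, 1868.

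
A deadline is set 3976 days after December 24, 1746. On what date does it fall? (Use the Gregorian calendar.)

+365 (one year) → Dec 24, 1747 (3611 left).
+366 (one year; includes Feb 29, 1748) → Dec 24, 1748 (3245 left).
+365 (one year) → Dec 24, 1749 (2880 left).
+365 (one year) → Dec 24, 1750 (2515 left).
+365 (one year) → Dec 24, 1751 (2150 left).
+366 (one year; includes Feb 29, 1752) → Dec 24, 1752 (1784 left).
+365 (one year) → Dec 24, 1753 (1419 left).
+365 (one year) → Dec 24, 1754 (1054 left).
+365 (one year) → Dec 24, 1755 (689 left).
+366 (one year; includes Feb 29, 1756) → Dec 24, 1756 (323 left).
Dec has 31 days: +8 → Jan 1, 1757 (315 left).
Jan has 31 days: +31 → Feb 1, 1757 (284 left).
Feb has 28 days: +28 → Mar 1, 1757 (256 left).
Mar has 31 days: +31 → Apr 1, 1757 (225 left).
Apr has 30 days: +30 → May 1, 1757 (195 left).
May has 31 days: +31 → Jun 1, 1757 (164 left).
Jun has 30 days: +30 → Jul 1, 1757 (134 left).
Jul has 31 days: +31 → Aug 1, 1757 (103 left).
Aug has 31 days: +31 → Sep 1, 1757 (72 left).
Sep has 30 days: +30 → Oct 1, 1757 (42 left).
Oct has 31 days: +31 → Nov 1, 1757 (11 left).
+11 → Nov 12, 1757.

November 12, 1757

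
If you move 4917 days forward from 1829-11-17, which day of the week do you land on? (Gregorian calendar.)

Nov 17, 1829 is a Tuesday.
4917 mod 7 = 3, so 4917 days after a Tuesday is Tuesday + 3 = Friday.

Friday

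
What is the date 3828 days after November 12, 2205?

+365 (one year) → Nov 12, 2206 (3463 left).
+365 (one year) → Nov 12, 2207 (3098 left).
+366 (one year; includes Feb 29, 2208) → Nov 12, 2208 (2732 left).
+365 (one year) → Nov 12, 2209 (2367 left).
+365 (one year) → Nov 12, 2210 (2002 left).
+365 (one year) → Nov 12, 2211 (1637 left).
+366 (one year; includes Feb 29, 2212) → Nov 12, 2212 (1271 left).
+365 (one year) → Nov 12, 2213 (906 left).
+365 (one year) → Nov 12, 2214 (541 left).
+365 (one year) → Nov 12, 2215 (176 left).
Nov has 30 days: +19 → Dec 1, 2215 (157 left).
Dec has 31 days: +31 → Jan 1, 2216 (126 left).
Jan has 31 days: +31 → Feb 1, 2216 (95 left).
Feb has 29 days: +29 → Mar 1, 2216 (66 left).
Mar has 31 days: +31 → Apr 1, 2216 (35 left).
Apr has 30 days: +30 → May 1, 2216 (5 left).
+5 → May 6, 2216.

May 6, 2216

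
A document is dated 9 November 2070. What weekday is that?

Doomsday rule: the anchor day for the 2000s is Tuesday. For year 70: 70÷12 = 5 r 10, and 10÷4 = 2, so 5+10+2 = 17.
Tuesday + 17 ≡ Friday — that's 2070's doomsday.
In November the doomsday date is Nov 7.
Nov 9 is 2 days after Nov 7; 2 mod 7 = 2, so Friday + 2 = Sunday.

Sunday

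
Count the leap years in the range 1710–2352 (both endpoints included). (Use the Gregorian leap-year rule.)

156

Multiples of 4 in [1710,2352]: 161.
Of those, multiples of 100: 6 (not leap unless ÷400).
Multiples of 400: 1.
Leap years = 161 − 6 + 1 = 156.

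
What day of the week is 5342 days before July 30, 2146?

First find the weekday of Jul 30, 2146. Doomsday rule: the anchor day for the 2100s is Sunday. For year 46: 46÷12 = 3 r 10, and 10÷4 = 2, so 3+10+2 = 15.
Sunday + 15 ≡ Monday — that's 2146's doomsday.
In July the doomsday date is Jul 11.
Jul 30 is 19 days after Jul 11; 19 mod 7 = 5, so Monday + 5 = Saturday.
5342 mod 7 = 1, so 5342 days before a Saturday is Saturday − 1 = Friday.

Friday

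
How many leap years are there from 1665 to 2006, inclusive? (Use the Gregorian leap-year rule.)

Multiples of 4 in [1665,2006]: 85.
Of those, multiples of 100: 4 (not leap unless ÷400).
Multiples of 400: 1.
Leap years = 85 − 4 + 1 = 82.

82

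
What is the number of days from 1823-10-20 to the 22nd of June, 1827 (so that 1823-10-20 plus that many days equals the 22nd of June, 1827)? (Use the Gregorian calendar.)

1341

Oct 20, 1823 → Oct 20, 1824: 366 days (Feb 29, 1824 is in that span).
Oct 20, 1824 → Oct 20, 1825: 365 days.
Oct 20, 1825 → Oct 20, 1826: 365 days.
Oct 20, 1826 → Nov 20, 1826: 31 days (October has 31).
Nov 20, 1826 → Dec 20, 1826: 30 days (November has 30).
Dec 20, 1826 → Jan 20, 1827: 31 days (December has 31).
Jan 20, 1827 → Feb 20, 1827: 31 days (January has 31).
Feb 20, 1827 → Mar 20, 1827: 28 days (February has 28).
Mar 20, 1827 → Apr 20, 1827: 31 days (March has 31).
Apr 20, 1827 → May 20, 1827: 30 days (April has 30).
May 20, 1827 → Jun 20, 1827: 31 days (May has 31).
Jun 20, 1827 → Jun 22, 1827: 2 days.
Total: 1341 days.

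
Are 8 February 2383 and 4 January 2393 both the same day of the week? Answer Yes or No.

From Feb 8, 2383 to Jan 4, 2393 is 3618 days.
3618 mod 7 = 6, so they are different weekdays.
(Feb 8, 2383 is a Tuesday; Jan 4, 2393 is a Monday.)

No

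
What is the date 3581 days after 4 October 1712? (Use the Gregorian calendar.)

+365 (one year) → Oct 4, 1713 (3216 left).
+365 (one year) → Oct 4, 1714 (2851 left).
+365 (one year) → Oct 4, 1715 (2486 left).
+366 (one year; includes Feb 29, 1716) → Oct 4, 1716 (2120 left).
+365 (one year) → Oct 4, 1717 (1755 left).
+365 (one year) → Oct 4, 1718 (1390 left).
+365 (one year) → Oct 4, 1719 (1025 left).
+366 (one year; includes Feb 29, 1720) → Oct 4, 1720 (659 left).
+365 (one year) → Oct 4, 1721 (294 left).
Oct has 31 days: +28 → Nov 1, 1721 (266 left).
Nov has 30 days: +30 → Dec 1, 1721 (236 left).
Dec has 31 days: +31 → Jan 1, 1722 (205 left).
Jan has 31 days: +31 → Feb 1, 1722 (174 left).
Feb has 28 days: +28 → Mar 1, 1722 (146 left).
Mar has 31 days: +31 → Apr 1, 1722 (115 left).
Apr has 30 days: +30 → May 1, 1722 (85 left).
May has 31 days: +31 → Jun 1, 1722 (54 left).
Jun has 30 days: +30 → Jul 1, 1722 (24 left).
+24 → Jul 25, 1722.

July 25, 1722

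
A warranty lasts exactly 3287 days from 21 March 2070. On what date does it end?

March 21, 2079

+365 (one year) → Mar 21, 2071 (2922 left).
+366 (one year; includes Feb 29, 2072) → Mar 21, 2072 (2556 left).
+365 (one year) → Mar 21, 2073 (2191 left).
+365 (one year) → Mar 21, 2074 (1826 left).
+365 (one year) → Mar 21, 2075 (1461 left).
+366 (one year; includes Feb 29, 2076) → Mar 21, 2076 (1095 left).
+365 (one year) → Mar 21, 2077 (730 left).
+365 (one year) → Mar 21, 2078 (365 left).
Mar has 31 days: +11 → Apr 1, 2078 (354 left).
Apr has 30 days: +30 → May 1, 2078 (324 left).
May has 31 days: +31 → Jun 1, 2078 (293 left).
Jun has 30 days: +30 → Jul 1, 2078 (263 left).
Jul has 31 days: +31 → Aug 1, 2078 (232 left).
Aug has 31 days: +31 → Sep 1, 2078 (201 left).
Sep has 30 days: +30 → Oct 1, 2078 (171 left).
Oct has 31 days: +31 → Nov 1, 2078 (140 left).
Nov has 30 days: +30 → Dec 1, 2078 (110 left).
Dec has 31 days: +31 → Jan 1, 2079 (79 left).
Jan has 31 days: +31 → Feb 1, 2079 (48 left).
Feb has 28 days: +28 → Mar 1, 2079 (20 left).
+20 → Mar 21, 2079.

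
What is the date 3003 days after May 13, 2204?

August 2, 2212

+365 (one year) → May 13, 2205 (2638 left).
+365 (one year) → May 13, 2206 (2273 left).
+365 (one year) → May 13, 2207 (1908 left).
+366 (one year; includes Feb 29, 2208) → May 13, 2208 (1542 left).
+365 (one year) → May 13, 2209 (1177 left).
+365 (one year) → May 13, 2210 (812 left).
+365 (one year) → May 13, 2211 (447 left).
+366 (one year; includes Feb 29, 2212) → May 13, 2212 (81 left).
May has 31 days: +19 → Jun 1, 2212 (62 left).
Jun has 30 days: +30 → Jul 1, 2212 (32 left).
Jul has 31 days: +31 → Aug 1, 2212 (1 left).
+1 → Aug 2, 2212.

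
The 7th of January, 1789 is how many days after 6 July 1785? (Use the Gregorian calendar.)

Jul 6, 1785 → Jul 6, 1786: 365 days.
Jul 6, 1786 → Jul 6, 1787: 365 days.
Jul 6, 1787 → Jul 6, 1788: 366 days (Feb 29, 1788 is in that span).
Jul 6, 1788 → Aug 6, 1788: 31 days (July has 31).
Aug 6, 1788 → Sep 6, 1788: 31 days (August has 31).
Sep 6, 1788 → Oct 6, 1788: 30 days (September has 30).
Oct 6, 1788 → Nov 6, 1788: 31 days (October has 31).
Nov 6, 1788 → Dec 6, 1788: 30 days (November has 30).
Dec 6, 1788 → Jan 6, 1789: 31 days (December has 31).
Jan 6, 1789 → Jan 7, 1789: 1 days.
Total: 1281 days.

1281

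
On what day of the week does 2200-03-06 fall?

Thursday

January 1, 2200 is a Wednesday.
Jan 1, 2200 → Feb 1, 2200: 31 days (January has 31).
Feb 1, 2200 → Mar 1, 2200: 28 days (February has 28).
Mar 1, 2200 → Mar 6, 2200: 5 days.
Total: 64 days.
64 mod 7 = 1, so Wednesday + 1 = Thursday.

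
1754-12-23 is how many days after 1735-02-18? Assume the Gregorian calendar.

Feb 18, 1735 → Feb 18, 1736: 365 days.
Feb 18, 1736 → Feb 18, 1737: 366 days (Feb 29, 1736 is in that span).
Feb 18, 1737 → Feb 18, 1738: 365 days.
Feb 18, 1738 → Feb 18, 1739: 365 days.
Feb 18, 1739 → Feb 18, 1740: 365 days.
Feb 18, 1740 → Feb 18, 1741: 366 days (Feb 29, 1740 is in that span).
Feb 18, 1741 → Feb 18, 1742: 365 days.
Feb 18, 1742 → Feb 18, 1743: 365 days.
Feb 18, 1743 → Feb 18, 1744: 365 days.
Feb 18, 1744 → Feb 18, 1745: 366 days (Feb 29, 1744 is in that span).
Feb 18, 1745 → Feb 18, 1746: 365 days.
Feb 18, 1746 → Feb 18, 1747: 365 days.
Feb 18, 1747 → Feb 18, 1748: 365 days.
Feb 18, 1748 → Feb 18, 1749: 366 days (Feb 29, 1748 is in that span).
Feb 18, 1749 → Feb 18, 1750: 365 days.
Feb 18, 1750 → Feb 18, 1751: 365 days.
Feb 18, 1751 → Feb 18, 1752: 365 days.
Feb 18, 1752 → Feb 18, 1753: 366 days (Feb 29, 1752 is in that span).
Feb 18, 1753 → Feb 18, 1754: 365 days.
Feb 18, 1754 → Mar 18, 1754: 28 days (February has 28).
Mar 18, 1754 → Apr 18, 1754: 31 days (March has 31).
Apr 18, 1754 → May 18, 1754: 30 days (April has 30).
May 18, 1754 → Jun 18, 1754: 31 days (May has 31).
Jun 18, 1754 → Jul 18, 1754: 30 days (June has 30).
Jul 18, 1754 → Aug 18, 1754: 31 days (July has 31).
Aug 18, 1754 → Sep 18, 1754: 31 days (August has 31).
Sep 18, 1754 → Oct 18, 1754: 30 days (September has 30).
Oct 18, 1754 → Nov 18, 1754: 31 days (October has 31).
Nov 18, 1754 → Dec 18, 1754: 30 days (November has 30).
Dec 18, 1754 → Dec 23, 1754: 5 days.
Total: 7248 days.

7248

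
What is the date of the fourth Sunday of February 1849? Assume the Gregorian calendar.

February 25, 1849

February 1, 1849 is a Thursday.
The first Sunday is therefore February 4 (3 days later).
The fourth Sunday is 4 + 3×7 = February 25.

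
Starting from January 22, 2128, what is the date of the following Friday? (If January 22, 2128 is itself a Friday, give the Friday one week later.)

January 23, 2128

Jan 22, 2128 is a Thursday.
From Thursday to the next Friday is 1 day.
Jan 22, 2128 + 1 = Jan 23, 2128.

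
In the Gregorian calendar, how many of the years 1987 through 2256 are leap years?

Multiples of 4 in [1987,2256]: 68.
Of those, multiples of 100: 3 (not leap unless ÷400).
Multiples of 400: 1.
Leap years = 68 − 3 + 1 = 66.

66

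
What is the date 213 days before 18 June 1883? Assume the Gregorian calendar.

−18 → May 31, 1883 (end of May, 31 days; 195 left).
−31 → Apr 30, 1883 (end of Apr, 30 days; 164 left).
−30 → Mar 31, 1883 (end of Mar, 31 days; 134 left).
−31 → Feb 28, 1883 (end of Feb, 28 days; 103 left).
−28 → Jan 31, 1883 (end of Jan, 31 days; 75 left).
−31 → Dec 31, 1882 (end of Dec, 31 days; 44 left).
−31 → Nov 30, 1882 (end of Nov, 30 days; 13 left).
−13 → Nov 17, 1882.

November 17, 1882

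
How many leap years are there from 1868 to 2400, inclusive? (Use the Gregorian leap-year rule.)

Multiples of 4 in [1868,2400]: 134.
Of those, multiples of 100: 6 (not leap unless ÷400).
Multiples of 400: 2.
Leap years = 134 − 6 + 2 = 130.

130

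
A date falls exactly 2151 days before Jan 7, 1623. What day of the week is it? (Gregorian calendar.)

First find the weekday of Jan 7, 1623. Doomsday rule: the anchor day for the 1600s is Tuesday. For year 23: 23÷12 = 1 r 11, and 11÷4 = 2, so 1+11+2 = 14.
Tuesday + 14 ≡ Tuesday — that's 1623's doomsday.
In January the doomsday date is Jan 3 (1623 is not a leap year).
Jan 7 is 4 days after Jan 3; 4 mod 7 = 4, so Tuesday + 4 = Saturday.
2151 mod 7 = 2, so 2151 days before a Saturday is Saturday − 2 = Thursday.

Thursday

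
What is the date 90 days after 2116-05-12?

May has 31 days: +20 → Jun 1, 2116 (70 left).
Jun has 30 days: +30 → Jul 1, 2116 (40 left).
Jul has 31 days: +31 → Aug 1, 2116 (9 left).
+9 → Aug 10, 2116.

August 10, 2116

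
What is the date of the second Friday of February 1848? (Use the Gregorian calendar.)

February 1, 1848 is a Tuesday.
The first Friday is therefore February 4 (3 days later).
The second Friday is 4 + 1×7 = February 11.

February 11, 1848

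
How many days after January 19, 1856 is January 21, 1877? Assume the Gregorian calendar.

Jan 19, 1856 → Jan 19, 1857: 366 days (Feb 29, 1856 is in that span).
Jan 19, 1857 → Jan 19, 1858: 365 days.
Jan 19, 1858 → Jan 19, 1859: 365 days.
Jan 19, 1859 → Jan 19, 1860: 365 days.
Jan 19, 1860 → Jan 19, 1861: 366 days (Feb 29, 1860 is in that span).
Jan 19, 1861 → Jan 19, 1862: 365 days.
Jan 19, 1862 → Jan 19, 1863: 365 days.
Jan 19, 1863 → Jan 19, 1864: 365 days.
Jan 19, 1864 → Jan 19, 1865: 366 days (Feb 29, 1864 is in that span).
Jan 19, 1865 → Jan 19, 1866: 365 days.
Jan 19, 1866 → Jan 19, 1867: 365 days.
Jan 19, 1867 → Jan 19, 1868: 365 days.
Jan 19, 1868 → Jan 19, 1869: 366 days (Feb 29, 1868 is in that span).
Jan 19, 1869 → Jan 19, 1870: 365 days.
Jan 19, 1870 → Jan 19, 1871: 365 days.
Jan 19, 1871 → Jan 19, 1872: 365 days.
Jan 19, 1872 → Jan 19, 1873: 366 days (Feb 29, 1872 is in that span).
Jan 19, 1873 → Jan 19, 1874: 365 days.
Jan 19, 1874 → Jan 19, 1875: 365 days.
Jan 19, 1875 → Jan 19, 1876: 365 days.
Jan 19, 1876 → Feb 19, 1876: 31 days (January has 31).
Feb 19, 1876 → Mar 19, 1876: 29 days (February has 29).
Mar 19, 1876 → Apr 19, 1876: 31 days (March has 31).
Apr 19, 1876 → May 19, 1876: 30 days (April has 30).
May 19, 1876 → Jun 19, 1876: 31 days (May has 31).
Jun 19, 1876 → Jul 19, 1876: 30 days (June has 30).
Jul 19, 1876 → Aug 19, 1876: 31 days (July has 31).
Aug 19, 1876 → Sep 19, 1876: 31 days (August has 31).
Sep 19, 1876 → Oct 19, 1876: 30 days (September has 30).
Oct 19, 1876 → Nov 19, 1876: 31 days (October has 31).
Nov 19, 1876 → Dec 19, 1876: 30 days (November has 30).
Dec 19, 1876 → Jan 19, 1877: 31 days (December has 31).
Jan 19, 1877 → Jan 21, 1877: 2 days.
Total: 7673 days.

7673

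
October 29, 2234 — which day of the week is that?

January 1, 2234 is a Wednesday.
Jan 1, 2234 → Feb 1, 2234: 31 days (January has 31).
Feb 1, 2234 → Mar 1, 2234: 28 days (February has 28).
Mar 1, 2234 → Apr 1, 2234: 31 days (March has 31).
Apr 1, 2234 → May 1, 2234: 30 days (April has 30).
May 1, 2234 → Jun 1, 2234: 31 days (May has 31).
Jun 1, 2234 → Jul 1, 2234: 30 days (June has 30).
Jul 1, 2234 → Aug 1, 2234: 31 days (July has 31).
Aug 1, 2234 → Sep 1, 2234: 31 days (August has 31).
Sep 1, 2234 → Oct 1, 2234: 30 days (September has 30).
Oct 1, 2234 → Oct 29, 2234: 28 days.
Total: 301 days.
301 mod 7 = 0, so Wednesday + 0 = Wednesday.

Wednesday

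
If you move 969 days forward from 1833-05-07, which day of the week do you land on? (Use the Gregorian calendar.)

First find the weekday of May 7, 1833. Doomsday rule: the anchor day for the 1800s is Friday. For year 33: 33÷12 = 2 r 9, and 9÷4 = 2, so 2+9+2 = 13.
Friday + 13 ≡ Thursday — that's 1833's doomsday.
In May the doomsday date is May 9.
May 7 is 2 days before May 9; 2 mod 7 = 2, so Thursday − 2 = Tuesday.
969 mod 7 = 3, so 969 days after a Tuesday is Tuesday + 3 = Friday.

Friday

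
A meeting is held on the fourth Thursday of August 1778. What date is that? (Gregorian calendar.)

August 1, 1778 is a Saturday.
The first Thursday is therefore August 6 (5 days later).
The fourth Thursday is 6 + 3×7 = August 27.

August 27, 1778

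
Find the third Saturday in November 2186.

November 18, 2186

November 1, 2186 is a Wednesday.
The first Saturday is therefore November 4 (3 days later).
The third Saturday is 4 + 2×7 = November 18.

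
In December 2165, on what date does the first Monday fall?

December 2, 2165

December 1, 2165 is a Sunday.
The first Monday is therefore December 2 (1 days later).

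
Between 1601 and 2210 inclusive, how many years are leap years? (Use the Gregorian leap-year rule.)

Multiples of 4 in [1601,2210]: 152.
Of those, multiples of 100: 6 (not leap unless ÷400).
Multiples of 400: 1.
Leap years = 152 − 6 + 1 = 147.

147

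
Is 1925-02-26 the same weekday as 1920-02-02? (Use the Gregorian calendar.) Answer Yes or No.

From Feb 2, 1920 to Feb 26, 1925 is 1851 days.
1851 mod 7 = 3, so they are different weekdays.
(Feb 2, 1920 is a Monday; Feb 26, 1925 is a Thursday.)

No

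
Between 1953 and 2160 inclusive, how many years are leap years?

Multiples of 4 in [1953,2160]: 52.
Of those, multiples of 100: 2 (not leap unless ÷400).
Multiples of 400: 1.
Leap years = 52 − 2 + 1 = 51.

51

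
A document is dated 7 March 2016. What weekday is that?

Monday

Doomsday rule: the anchor day for the 2000s is Tuesday. For year 16: 16÷12 = 1 r 4, and 4÷4 = 1, so 1+4+1 = 6.
Tuesday + 6 ≡ Monday — that's 2016's doomsday.
In March the doomsday date is Mar 14.
Mar 7 is 7 days before Mar 14; 7 mod 7 = 0, so Monday − 0 = Monday.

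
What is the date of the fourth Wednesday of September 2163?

September 28, 2163

September 1, 2163 is a Thursday.
The first Wednesday is therefore September 7 (6 days later).
The fourth Wednesday is 7 + 3×7 = September 28.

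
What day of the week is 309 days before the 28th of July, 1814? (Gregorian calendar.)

Jul 28, 1814 is a Thursday.
309 mod 7 = 1, so 309 days before a Thursday is Thursday − 1 = Wednesday.

Wednesday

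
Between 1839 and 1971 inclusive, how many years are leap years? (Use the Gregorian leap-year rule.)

32

Multiples of 4 in [1839,1971]: 33.
Of those, multiples of 100: 1 (not leap unless ÷400).
Multiples of 400: 0.
Leap years = 33 − 1 + 0 = 32.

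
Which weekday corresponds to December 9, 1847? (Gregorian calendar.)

Thursday

January 1, 1847 is a Friday.
Jan 1, 1847 → Feb 1, 1847: 31 days (January has 31).
Feb 1, 1847 → Mar 1, 1847: 28 days (February has 28).
Mar 1, 1847 → Apr 1, 1847: 31 days (March has 31).
Apr 1, 1847 → May 1, 1847: 30 days (April has 30).
May 1, 1847 → Jun 1, 1847: 31 days (May has 31).
Jun 1, 1847 → Jul 1, 1847: 30 days (June has 30).
Jul 1, 1847 → Aug 1, 1847: 31 days (July has 31).
Aug 1, 1847 → Sep 1, 1847: 31 days (August has 31).
Sep 1, 1847 → Oct 1, 1847: 30 days (September has 30).
Oct 1, 1847 → Nov 1, 1847: 31 days (October has 31).
Nov 1, 1847 → Dec 1, 1847: 30 days (November has 30).
Dec 1, 1847 → Dec 9, 1847: 8 days.
Total: 342 days.
342 mod 7 = 6, so Friday + 6 = Thursday.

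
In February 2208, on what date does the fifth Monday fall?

February 1, 2208 is a Monday.
The first Monday is therefore February 1 (same day).
The fifth Monday is 1 + 4×7 = February 29.

February 29, 2208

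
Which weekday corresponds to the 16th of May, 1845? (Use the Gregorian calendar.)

Friday

Doomsday rule: the anchor day for the 1800s is Friday. For year 45: 45÷12 = 3 r 9, and 9÷4 = 2, so 3+9+2 = 14.
Friday + 14 ≡ Friday — that's 1845's doomsday.
In May the doomsday date is May 9.
May 16 is 7 days after May 9; 7 mod 7 = 0, so Friday + 0 = Friday.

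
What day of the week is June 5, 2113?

Monday

Doomsday rule: the anchor day for the 2100s is Sunday. For year 13: 13÷12 = 1 r 1, and 1÷4 = 0, so 1+1+0 = 2.
Sunday + 2 ≡ Tuesday — that's 2113's doomsday.
In June the doomsday date is Jun 6.
Jun 5 is 1 day before Jun 6; 1 mod 7 = 1, so Tuesday − 1 = Monday.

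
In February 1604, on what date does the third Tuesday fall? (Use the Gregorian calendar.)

February 1, 1604 is a Sunday.
The first Tuesday is therefore February 3 (2 days later).
The third Tuesday is 3 + 2×7 = February 17.

February 17, 1604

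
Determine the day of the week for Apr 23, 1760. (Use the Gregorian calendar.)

Doomsday rule: the anchor day for the 1700s is Sunday. For year 60: 60÷12 = 5 r 0, and 0÷4 = 0, so 5+0+0 = 5.
Sunday + 5 ≡ Friday — that's 1760's doomsday.
In April the doomsday date is Apr 4.
Apr 23 is 19 days after Apr 4; 19 mod 7 = 5, so Friday + 5 = Wednesday.

Wednesday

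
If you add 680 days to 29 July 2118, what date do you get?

+365 (one year) → Jul 29, 2119 (315 left).
Jul has 31 days: +3 → Aug 1, 2119 (312 left).
Aug has 31 days: +31 → Sep 1, 2119 (281 left).
Sep has 30 days: +30 → Oct 1, 2119 (251 left).
Oct has 31 days: +31 → Nov 1, 2119 (220 left).
Nov has 30 days: +30 → Dec 1, 2119 (190 left).
Dec has 31 days: +31 → Jan 1, 2120 (159 left).
Jan has 31 days: +31 → Feb 1, 2120 (128 left).
Feb has 29 days: +29 → Mar 1, 2120 (99 left).
Mar has 31 days: +31 → Apr 1, 2120 (68 left).
Apr has 30 days: +30 → May 1, 2120 (38 left).
May has 31 days: +31 → Jun 1, 2120 (7 left).
+7 → Jun 8, 2120.

June 8, 2120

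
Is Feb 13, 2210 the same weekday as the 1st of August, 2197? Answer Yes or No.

From Aug 1, 2197 to Feb 13, 2210 is 4578 days.
4578 mod 7 = 0, so they are the same weekday.
(Aug 1, 2197 is a Tuesday; Feb 13, 2210 is a Tuesday.)

Yes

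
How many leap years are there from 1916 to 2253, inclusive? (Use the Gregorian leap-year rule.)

Multiples of 4 in [1916,2253]: 85.
Of those, multiples of 100: 3 (not leap unless ÷400).
Multiples of 400: 1.
Leap years = 85 − 3 + 1 = 83.

83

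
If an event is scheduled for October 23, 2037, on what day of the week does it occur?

Doomsday rule: the anchor day for the 2000s is Tuesday. For year 37: 37÷12 = 3 r 1, and 1÷4 = 0, so 3+1+0 = 4.
Tuesday + 4 ≡ Saturday — that's 2037's doomsday.
In October the doomsday date is Oct 10.
Oct 23 is 13 days after Oct 10; 13 mod 7 = 6, so Saturday + 6 = Friday.

Friday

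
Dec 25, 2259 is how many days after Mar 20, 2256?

1375

Mar 20, 2256 → Mar 20, 2257: 365 days.
Mar 20, 2257 → Mar 20, 2258: 365 days.
Mar 20, 2258 → Mar 20, 2259: 365 days.
Mar 20, 2259 → Apr 20, 2259: 31 days (March has 31).
Apr 20, 2259 → May 20, 2259: 30 days (April has 30).
May 20, 2259 → Jun 20, 2259: 31 days (May has 31).
Jun 20, 2259 → Jul 20, 2259: 30 days (June has 30).
Jul 20, 2259 → Aug 20, 2259: 31 days (July has 31).
Aug 20, 2259 → Sep 20, 2259: 31 days (August has 31).
Sep 20, 2259 → Oct 20, 2259: 30 days (September has 30).
Oct 20, 2259 → Nov 20, 2259: 31 days (October has 31).
Nov 20, 2259 → Dec 20, 2259: 30 days (November has 30).
Dec 20, 2259 → Dec 25, 2259: 5 days.
Total: 1375 days.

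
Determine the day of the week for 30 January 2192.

Doomsday rule: the anchor day for the 2100s is Sunday. For year 92: 92÷12 = 7 r 8, and 8÷4 = 2, so 7+8+2 = 17.
Sunday + 17 ≡ Wednesday — that's 2192's doomsday.
In January the doomsday date is Jan 4 (2192 is a leap year (divisible by 4)).
Jan 30 is 26 days after Jan 4; 26 mod 7 = 5, so Wednesday + 5 = Monday.

Monday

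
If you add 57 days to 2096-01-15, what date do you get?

Jan has 31 days: +17 → Feb 1, 2096 (40 left).
Feb has 29 days: +29 → Mar 1, 2096 (11 left).
+11 → Mar 12, 2096.

March 12, 2096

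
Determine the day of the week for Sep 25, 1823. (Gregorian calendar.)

Doomsday rule: the anchor day for the 1800s is Friday. For year 23: 23÷12 = 1 r 11, and 11÷4 = 2, so 1+11+2 = 14.
Friday + 14 ≡ Friday — that's 1823's doomsday.
In September the doomsday date is Sep 5.
Sep 25 is 20 days after Sep 5; 20 mod 7 = 6, so Friday + 6 = Thursday.

Thursday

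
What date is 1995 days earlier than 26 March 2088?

October 9, 2082

−366 (one year; includes Feb 29, 2088) → Mar 26, 2087 (1629 left).
−365 (one year) → Mar 26, 2086 (1264 left).
−365 (one year) → Mar 26, 2085 (899 left).
−365 (one year) → Mar 26, 2084 (534 left).
−366 (one year; includes Feb 29, 2084) → Mar 26, 2083 (168 left).
−26 → Feb 28, 2083 (end of Feb, 28 days; 142 left).
−28 → Jan 31, 2083 (end of Jan, 31 days; 114 left).
−31 → Dec 31, 2082 (end of Dec, 31 days; 83 left).
−31 → Nov 30, 2082 (end of Nov, 30 days; 52 left).
−30 → Oct 31, 2082 (end of Oct, 31 days; 22 left).
−22 → Oct 9, 2082.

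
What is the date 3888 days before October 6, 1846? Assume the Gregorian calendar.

February 13, 1836

−365 (one year) → Oct 6, 1845 (3523 left).
−365 (one year) → Oct 6, 1844 (3158 left).
−366 (one year; includes Feb 29, 1844) → Oct 6, 1843 (2792 left).
−365 (one year) → Oct 6, 1842 (2427 left).
−365 (one year) → Oct 6, 1841 (2062 left).
−365 (one year) → Oct 6, 1840 (1697 left).
−366 (one year; includes Feb 29, 1840) → Oct 6, 1839 (1331 left).
−365 (one year) → Oct 6, 1838 (966 left).
−365 (one year) → Oct 6, 1837 (601 left).
−365 (one year) → Oct 6, 1836 (236 left).
−6 → Sep 30, 1836 (end of Sep, 30 days; 230 left).
−30 → Aug 31, 1836 (end of Aug, 31 days; 200 left).
−31 → Jul 31, 1836 (end of Jul, 31 days; 169 left).
−31 → Jun 30, 1836 (end of Jun, 30 days; 138 left).
−30 → May 31, 1836 (end of May, 31 days; 108 left).
−31 → Apr 30, 1836 (end of Apr, 30 days; 77 left).
−30 → Mar 31, 1836 (end of Mar, 31 days; 47 left).
−31 → Feb 29, 1836 (end of Feb, 29 days; 16 left).
−16 → Feb 13, 1836.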